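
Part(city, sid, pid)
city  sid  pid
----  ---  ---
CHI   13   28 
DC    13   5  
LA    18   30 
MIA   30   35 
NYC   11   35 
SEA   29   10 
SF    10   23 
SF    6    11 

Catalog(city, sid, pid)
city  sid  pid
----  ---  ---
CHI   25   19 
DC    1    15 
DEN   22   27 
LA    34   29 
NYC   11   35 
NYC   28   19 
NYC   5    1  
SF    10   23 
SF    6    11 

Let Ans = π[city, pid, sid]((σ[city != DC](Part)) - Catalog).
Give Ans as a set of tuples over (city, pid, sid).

Apply σ_{city != DC}; surviving tuples: {(CHI, 13, 28), (LA, 18, 30), (MIA, 30, 35), (NYC, 11, 35), (SEA, 29, 10), (SF, 10, 23), (SF, 6, 11)}
Set difference of the two operands is {(CHI, 13, 28), (LA, 18, 30), (MIA, 30, 35), (SEA, 29, 10)}.
π[city, pid, sid]: project onto (city, pid, sid) → {(CHI, 28, 13), (LA, 30, 18), (MIA, 35, 30), (SEA, 10, 29)}

{(CHI, 28, 13), (LA, 30, 18), (MIA, 35, 30), (SEA, 10, 29)}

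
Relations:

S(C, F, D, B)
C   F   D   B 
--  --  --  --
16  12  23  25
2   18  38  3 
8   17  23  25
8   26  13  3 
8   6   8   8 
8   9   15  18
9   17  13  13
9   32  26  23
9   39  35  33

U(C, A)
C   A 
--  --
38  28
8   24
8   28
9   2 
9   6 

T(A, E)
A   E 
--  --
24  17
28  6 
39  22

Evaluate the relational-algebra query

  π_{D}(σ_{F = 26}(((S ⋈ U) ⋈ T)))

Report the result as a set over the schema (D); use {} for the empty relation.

{13}

S ⋈ U (natural join on C): {(8, 17, 23, 25, 24), (8, 17, 23, 25, 28), (8, 26, 13, 3, 24), (8, 26, 13, 3, 28), (8, 6, 8, 8, 24), (8, 6, 8, 8, 28), (8, 9, 15, 18, 24), (8, 9, 15, 18, 28), (9, 17, 13, 13, 2), (9, 17, 13, 13, 6), (9, 32, 26, 23, 2), (9, 32, 26, 23, 6), (9, 39, 35, 33, 2), (9, 39, 35, 33, 6)}
(S ⋈ U) ⋈ T (natural join on A): {(8, 17, 23, 25, 24, 17), (8, 17, 23, 25, 28, 6), (8, 26, 13, 3, 24, 17), (8, 26, 13, 3, 28, 6), (8, 6, 8, 8, 24, 17), (8, 6, 8, 8, 28, 6), (8, 9, 15, 18, 24, 17), (8, 9, 15, 18, 28, 6)}
Filtering on F = 26 leaves {(8, 26, 13, 3, 24, 17), (8, 26, 13, 3, 28, 6)}.
π[D]: project onto (D) (1 duplicate(s) eliminated) → {13}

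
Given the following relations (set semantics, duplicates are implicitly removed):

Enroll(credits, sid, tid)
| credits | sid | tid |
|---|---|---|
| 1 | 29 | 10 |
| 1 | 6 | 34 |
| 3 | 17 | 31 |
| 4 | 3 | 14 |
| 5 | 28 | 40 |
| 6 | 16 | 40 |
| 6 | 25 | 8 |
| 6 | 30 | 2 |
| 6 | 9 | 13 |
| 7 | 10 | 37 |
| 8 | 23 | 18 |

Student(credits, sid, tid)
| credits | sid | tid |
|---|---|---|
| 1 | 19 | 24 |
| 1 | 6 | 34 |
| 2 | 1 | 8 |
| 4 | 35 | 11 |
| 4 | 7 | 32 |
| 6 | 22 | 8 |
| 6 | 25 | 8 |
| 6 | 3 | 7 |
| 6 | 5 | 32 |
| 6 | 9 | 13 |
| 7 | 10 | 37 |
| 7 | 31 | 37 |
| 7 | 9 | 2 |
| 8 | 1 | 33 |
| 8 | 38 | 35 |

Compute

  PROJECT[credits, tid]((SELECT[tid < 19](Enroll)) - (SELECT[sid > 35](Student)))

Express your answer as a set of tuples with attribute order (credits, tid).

Apply σ_{tid < 19}; surviving tuples: {(1, 29, 10), (4, 3, 14), (6, 25, 8), (6, 30, 2), (6, 9, 13), (8, 23, 18)}
Apply σ_{sid > 35}; surviving tuples: {(8, 38, 35)}
Difference: {(1, 29, 10), (4, 3, 14), (6, 25, 8), (6, 30, 2), (6, 9, 13), (8, 23, 18)} with {(8, 38, 35)} → {(1, 29, 10), (4, 3, 14), (6, 25, 8), (6, 30, 2), (6, 9, 13), (8, 23, 18)}
π[credits, tid]: project onto (credits, tid) → {(1, 10), (4, 14), (6, 13), (6, 2), (6, 8), (8, 18)}

{(1, 10), (4, 14), (6, 13), (6, 2), (6, 8), (8, 18)}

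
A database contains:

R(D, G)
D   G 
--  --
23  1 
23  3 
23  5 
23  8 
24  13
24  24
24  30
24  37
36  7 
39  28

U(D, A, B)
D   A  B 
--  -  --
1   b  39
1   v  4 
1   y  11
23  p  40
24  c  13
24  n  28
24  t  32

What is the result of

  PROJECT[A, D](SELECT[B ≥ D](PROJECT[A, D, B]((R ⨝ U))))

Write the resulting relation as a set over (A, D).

R ⋈ U (natural join on D): {(23, 1, p, 40), (23, 3, p, 40), (23, 5, p, 40), (23, 8, p, 40), (24, 13, c, 13), (24, 13, n, 28), (24, 13, t, 32), (24, 24, c, 13), (24, 24, n, 28), (24, 24, t, 32), (24, 30, c, 13), (24, 30, n, 28), (24, 30, t, 32), (24, 37, c, 13), (24, 37, n, 28), (24, 37, t, 32)}
Projecting to A, D, B (12 duplicate(s) eliminated): {(c, 24, 13), (n, 24, 28), (p, 23, 40), (t, 24, 32)}
Apply σ_{B ≥ D}; surviving tuples: {(n, 24, 28), (p, 23, 40), (t, 24, 32)}
Projecting to A, D: {(n, 24), (p, 23), (t, 24)}

{(n, 24), (p, 23), (t, 24)}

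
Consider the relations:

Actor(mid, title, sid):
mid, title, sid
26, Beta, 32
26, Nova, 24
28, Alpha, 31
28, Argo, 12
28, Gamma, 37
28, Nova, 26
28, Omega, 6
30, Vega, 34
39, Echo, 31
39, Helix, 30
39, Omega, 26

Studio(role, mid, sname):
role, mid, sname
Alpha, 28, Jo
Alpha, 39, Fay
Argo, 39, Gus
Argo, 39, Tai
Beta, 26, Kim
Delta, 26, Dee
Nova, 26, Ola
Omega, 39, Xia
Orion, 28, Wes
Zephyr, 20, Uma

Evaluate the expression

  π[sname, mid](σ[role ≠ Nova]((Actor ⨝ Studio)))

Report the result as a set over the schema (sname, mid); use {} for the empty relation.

Joining Actor and Studio on mid yields {(26, Beta, 32, Beta, Kim), (26, Beta, 32, Delta, Dee), (26, Beta, 32, Nova, Ola), (26, Nova, 24, Beta, Kim), (26, Nova, 24, Delta, Dee), (26, Nova, 24, Nova, Ola), (28, Alpha, 31, Alpha, Jo), (28, Alpha, 31, Orion, Wes), (28, Argo, 12, Alpha, Jo), (28, Argo, 12, Orion, Wes), (28, Gamma, 37, Alpha, Jo), (28, Gamma, 37, Orion, Wes), (28, Nova, 26, Alpha, Jo), (28, Nova, 26, Orion, Wes), (28, Omega, 6, Alpha, Jo), (28, Omega, 6, Orion, Wes), (39, Echo, 31, Alpha, Fay), (39, Echo, 31, Argo, Gus), (39, Echo, 31, Argo, Tai), (39, Echo, 31, Omega, Xia), (39, Helix, 30, Alpha, Fay), (39, Helix, 30, Argo, Gus), (39, Helix, 30, Argo, Tai), (39, Helix, 30, Omega, Xia), (39, Omega, 26, Alpha, Fay), (39, Omega, 26, Argo, Gus), (39, Omega, 26, Argo, Tai), (39, Omega, 26, Omega, Xia)}.
σ[role ≠ Nova]: keep tuples satisfying role ≠ Nova → {(26, Beta, 32, Beta, Kim), (26, Beta, 32, Delta, Dee), (26, Nova, 24, Beta, Kim), (26, Nova, 24, Delta, Dee), (28, Alpha, 31, Alpha, Jo), (28, Alpha, 31, Orion, Wes), (28, Argo, 12, Alpha, Jo), (28, Argo, 12, Orion, Wes), (28, Gamma, 37, Alpha, Jo), (28, Gamma, 37, Orion, Wes), (28, Nova, 26, Alpha, Jo), (28, Nova, 26, Orion, Wes), (28, Omega, 6, Alpha, Jo), (28, Omega, 6, Orion, Wes), (39, Echo, 31, Alpha, Fay), (39, Echo, 31, Argo, Gus), (39, Echo, 31, Argo, Tai), (39, Echo, 31, Omega, Xia), (39, Helix, 30, Alpha, Fay), (39, Helix, 30, Argo, Gus), (39, Helix, 30, Argo, Tai), (39, Helix, 30, Omega, Xia), (39, Omega, 26, Alpha, Fay), (39, Omega, 26, Argo, Gus), (39, Omega, 26, Argo, Tai), (39, Omega, 26, Omega, Xia)}
π_{sname, mid} gives {(Dee, 26), (Fay, 39), (Gus, 39), (Jo, 28), (Kim, 26), (Tai, 39), (Wes, 28), (Xia, 39)} (18 duplicate(s) eliminated).

{(Dee, 26), (Fay, 39), (Gus, 39), (Jo, 28), (Kim, 26), (Tai, 39), (Wes, 28), (Xia, 39)}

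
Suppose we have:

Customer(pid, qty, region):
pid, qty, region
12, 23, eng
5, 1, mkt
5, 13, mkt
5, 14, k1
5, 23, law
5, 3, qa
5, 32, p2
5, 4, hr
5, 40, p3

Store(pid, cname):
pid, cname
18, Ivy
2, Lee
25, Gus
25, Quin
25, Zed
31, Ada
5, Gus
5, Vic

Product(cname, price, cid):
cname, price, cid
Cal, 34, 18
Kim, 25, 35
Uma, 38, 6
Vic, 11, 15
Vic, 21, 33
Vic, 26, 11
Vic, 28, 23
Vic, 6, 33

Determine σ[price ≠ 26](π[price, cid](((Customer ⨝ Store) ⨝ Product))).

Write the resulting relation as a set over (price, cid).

{(11, 15), (21, 33), (28, 23), (6, 33)}

Joining Customer and Store on pid yields {(5, 1, mkt, Gus), (5, 1, mkt, Vic), (5, 13, mkt, Gus), (5, 13, mkt, Vic), (5, 14, k1, Gus), (5, 14, k1, Vic), (5, 23, law, Gus), (5, 23, law, Vic), (5, 3, qa, Gus), (5, 3, qa, Vic), (5, 32, p2, Gus), (5, 32, p2, Vic), (5, 4, hr, Gus), (5, 4, hr, Vic), (5, 40, p3, Gus), (5, 40, p3, Vic)}.
Joining (Customer ⨝ Store) and Product on cname yields {(5, 1, mkt, Vic, 11, 15), (5, 1, mkt, Vic, 21, 33), (5, 1, mkt, Vic, 26, 11), (5, 1, mkt, Vic, 28, 23), (5, 1, mkt, Vic, 6, 33), (5, 13, mkt, Vic, 11, 15), (5, 13, mkt, Vic, 21, 33), (5, 13, mkt, Vic, 26, 11), (5, 13, mkt, Vic, 28, 23), (5, 13, mkt, Vic, 6, 33), (5, 14, k1, Vic, 11, 15), (5, 14, k1, Vic, 21, 33), (5, 14, k1, Vic, 26, 11), (5, 14, k1, Vic, 28, 23), (5, 14, k1, Vic, 6, 33), (5, 23, law, Vic, 11, 15), (5, 23, law, Vic, 21, 33), (5, 23, law, Vic, 26, 11), (5, 23, law, Vic, 28, 23), (5, 23, law, Vic, 6, 33), (5, 3, qa, Vic, 11, 15), (5, 3, qa, Vic, 21, 33), (5, 3, qa, Vic, 26, 11), (5, 3, qa, Vic, 28, 23), (5, 3, qa, Vic, 6, 33), (5, 32, p2, Vic, 11, 15), (5, 32, p2, Vic, 21, 33), (5, 32, p2, Vic, 26, 11), (5, 32, p2, Vic, 28, 23), (5, 32, p2, Vic, 6, 33), (5, 4, hr, Vic, 11, 15), (5, 4, hr, Vic, 21, 33), (5, 4, hr, Vic, 26, 11), (5, 4, hr, Vic, 28, 23), (5, 4, hr, Vic, 6, 33), (5, 40, p3, Vic, 11, 15), (5, 40, p3, Vic, 21, 33), (5, 40, p3, Vic, 26, 11), (5, 40, p3, Vic, 28, 23), (5, 40, p3, Vic, 6, 33)}.
π_{price, cid} gives {(11, 15), (21, 33), (26, 11), (28, 23), (6, 33)} (35 duplicate(s) eliminated).
Selection price ≠ 26: {(11, 15), (21, 33), (28, 23), (6, 33)}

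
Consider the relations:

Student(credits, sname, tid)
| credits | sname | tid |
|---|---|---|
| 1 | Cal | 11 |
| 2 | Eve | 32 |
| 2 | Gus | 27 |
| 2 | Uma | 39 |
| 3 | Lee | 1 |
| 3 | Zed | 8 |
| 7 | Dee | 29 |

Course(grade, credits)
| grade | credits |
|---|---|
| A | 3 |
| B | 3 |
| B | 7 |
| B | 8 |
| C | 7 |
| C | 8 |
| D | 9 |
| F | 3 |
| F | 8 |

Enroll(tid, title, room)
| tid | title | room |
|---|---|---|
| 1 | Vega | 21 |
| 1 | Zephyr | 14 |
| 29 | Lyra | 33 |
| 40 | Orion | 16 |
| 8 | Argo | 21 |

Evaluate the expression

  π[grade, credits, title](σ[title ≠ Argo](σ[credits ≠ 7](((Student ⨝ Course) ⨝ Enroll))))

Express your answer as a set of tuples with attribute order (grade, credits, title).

{(A, 3, Vega), (A, 3, Zephyr), (B, 3, Vega), (B, 3, Zephyr), (F, 3, Vega), (F, 3, Zephyr)}

Joining Student and Course on credits yields {(3, Lee, 1, A), (3, Lee, 1, B), (3, Lee, 1, F), (3, Zed, 8, A), (3, Zed, 8, B), (3, Zed, 8, F), (7, Dee, 29, B), (7, Dee, 29, C)}.
Joining (Student ⨝ Course) and Enroll on tid yields {(3, Lee, 1, A, Vega, 21), (3, Lee, 1, A, Zephyr, 14), (3, Lee, 1, B, Vega, 21), (3, Lee, 1, B, Zephyr, 14), (3, Lee, 1, F, Vega, 21), (3, Lee, 1, F, Zephyr, 14), (3, Zed, 8, A, Argo, 21), (3, Zed, 8, B, Argo, 21), (3, Zed, 8, F, Argo, 21), (7, Dee, 29, B, Lyra, 33), (7, Dee, 29, C, Lyra, 33)}.
Apply σ_{credits ≠ 7}; surviving tuples: {(3, Lee, 1, A, Vega, 21), (3, Lee, 1, A, Zephyr, 14), (3, Lee, 1, B, Vega, 21), (3, Lee, 1, B, Zephyr, 14), (3, Lee, 1, F, Vega, 21), (3, Lee, 1, F, Zephyr, 14), (3, Zed, 8, A, Argo, 21), (3, Zed, 8, B, Argo, 21), (3, Zed, 8, F, Argo, 21)}
Apply σ_{title ≠ Argo}; surviving tuples: {(3, Lee, 1, A, Vega, 21), (3, Lee, 1, A, Zephyr, 14), (3, Lee, 1, B, Vega, 21), (3, Lee, 1, B, Zephyr, 14), (3, Lee, 1, F, Vega, 21), (3, Lee, 1, F, Zephyr, 14)}
π_{grade, credits, title} gives {(A, 3, Vega), (A, 3, Zephyr), (B, 3, Vega), (B, 3, Zephyr), (F, 3, Vega), (F, 3, Zephyr)}.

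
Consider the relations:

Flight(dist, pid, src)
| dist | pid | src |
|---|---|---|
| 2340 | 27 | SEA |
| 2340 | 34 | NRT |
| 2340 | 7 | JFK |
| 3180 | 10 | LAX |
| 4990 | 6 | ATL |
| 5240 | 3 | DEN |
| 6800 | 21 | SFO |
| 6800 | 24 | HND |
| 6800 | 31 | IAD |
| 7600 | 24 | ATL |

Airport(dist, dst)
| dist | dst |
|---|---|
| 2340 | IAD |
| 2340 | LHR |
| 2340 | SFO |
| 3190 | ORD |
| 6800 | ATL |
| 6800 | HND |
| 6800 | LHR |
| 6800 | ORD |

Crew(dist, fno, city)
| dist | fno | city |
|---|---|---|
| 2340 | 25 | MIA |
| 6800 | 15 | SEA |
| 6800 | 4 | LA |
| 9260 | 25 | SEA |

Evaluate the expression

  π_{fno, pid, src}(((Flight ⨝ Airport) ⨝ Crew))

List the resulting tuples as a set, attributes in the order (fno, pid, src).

{(15, 21, SFO), (15, 24, HND), (15, 31, IAD), (25, 27, SEA), (25, 34, NRT), (25, 7, JFK), (4, 21, SFO), (4, 24, HND), (4, 31, IAD)}

Joining Flight and Airport on dist yields {(2340, 27, SEA, IAD), (2340, 27, SEA, LHR), (2340, 27, SEA, SFO), (2340, 34, NRT, IAD), (2340, 34, NRT, LHR), (2340, 34, NRT, SFO), (2340, 7, JFK, IAD), (2340, 7, JFK, LHR), (2340, 7, JFK, SFO), (6800, 21, SFO, ATL), (6800, 21, SFO, HND), (6800, 21, SFO, LHR), (6800, 21, SFO, ORD), (6800, 24, HND, ATL), (6800, 24, HND, HND), (6800, 24, HND, LHR), (6800, 24, HND, ORD), (6800, 31, IAD, ATL), (6800, 31, IAD, HND), (6800, 31, IAD, LHR), (6800, 31, IAD, ORD)}.
Joining (Flight ⨝ Airport) and Crew on dist yields {(2340, 27, SEA, IAD, 25, MIA), (2340, 27, SEA, LHR, 25, MIA), (2340, 27, SEA, SFO, 25, MIA), (2340, 34, NRT, IAD, 25, MIA), (2340, 34, NRT, LHR, 25, MIA), (2340, 34, NRT, SFO, 25, MIA), (2340, 7, JFK, IAD, 25, MIA), (2340, 7, JFK, LHR, 25, MIA), (2340, 7, JFK, SFO, 25, MIA), (6800, 21, SFO, ATL, 15, SEA), (6800, 21, SFO, ATL, 4, LA), (6800, 21, SFO, HND, 15, SEA), (6800, 21, SFO, HND, 4, LA), (6800, 21, SFO, LHR, 15, SEA), (6800, 21, SFO, LHR, 4, LA), (6800, 21, SFO, ORD, 15, SEA), (6800, 21, SFO, ORD, 4, LA), (6800, 24, HND, ATL, 15, SEA), (6800, 24, HND, ATL, 4, LA), (6800, 24, HND, HND, 15, SEA), (6800, 24, HND, HND, 4, LA), (6800, 24, HND, LHR, 15, SEA), (6800, 24, HND, LHR, 4, LA), (6800, 24, HND, ORD, 15, SEA), (6800, 24, HND, ORD, 4, LA), (6800, 31, IAD, ATL, 15, SEA), (6800, 31, IAD, ATL, 4, LA), (6800, 31, IAD, HND, 15, SEA), (6800, 31, IAD, HND, 4, LA), (6800, 31, IAD, LHR, 15, SEA), (6800, 31, IAD, LHR, 4, LA), (6800, 31, IAD, ORD, 15, SEA), (6800, 31, IAD, ORD, 4, LA)}.
π_{fno, pid, src} gives {(15, 21, SFO), (15, 24, HND), (15, 31, IAD), (25, 27, SEA), (25, 34, NRT), (25, 7, JFK), (4, 21, SFO), (4, 24, HND), (4, 31, IAD)} (24 duplicate(s) eliminated).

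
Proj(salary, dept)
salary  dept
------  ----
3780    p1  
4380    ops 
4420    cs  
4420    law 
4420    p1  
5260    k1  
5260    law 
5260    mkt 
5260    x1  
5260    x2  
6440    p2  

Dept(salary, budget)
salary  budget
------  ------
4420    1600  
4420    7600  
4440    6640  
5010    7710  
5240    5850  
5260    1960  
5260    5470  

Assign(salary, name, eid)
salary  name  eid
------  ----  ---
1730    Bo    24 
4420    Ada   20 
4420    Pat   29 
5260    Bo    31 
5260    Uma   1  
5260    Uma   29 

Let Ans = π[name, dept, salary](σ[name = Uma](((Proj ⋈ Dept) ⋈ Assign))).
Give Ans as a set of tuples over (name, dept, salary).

Natural join on salary: {(4420, cs, 1600), (4420, cs, 7600), (4420, law, 1600), (4420, law, 7600), (4420, p1, 1600), (4420, p1, 7600), (5260, k1, 1960), (5260, k1, 5470), (5260, law, 1960), (5260, law, 5470), (5260, mkt, 1960), (5260, mkt, 5470), (5260, x1, 1960), (5260, x1, 5470), (5260, x2, 1960), (5260, x2, 5470)}
Natural join on salary: {(4420, cs, 1600, Ada, 20), (4420, cs, 1600, Pat, 29), (4420, cs, 7600, Ada, 20), (4420, cs, 7600, Pat, 29), (4420, law, 1600, Ada, 20), (4420, law, 1600, Pat, 29), (4420, law, 7600, Ada, 20), (4420, law, 7600, Pat, 29), (4420, p1, 1600, Ada, 20), (4420, p1, 1600, Pat, 29), (4420, p1, 7600, Ada, 20), (4420, p1, 7600, Pat, 29), (5260, k1, 1960, Bo, 31), (5260, k1, 1960, Uma, 1), (5260, k1, 1960, Uma, 29), (5260, k1, 5470, Bo, 31), (5260, k1, 5470, Uma, 1), (5260, k1, 5470, Uma, 29), (5260, law, 1960, Bo, 31), (5260, law, 1960, Uma, 1), (5260, law, 1960, Uma, 29), (5260, law, 5470, Bo, 31), (5260, law, 5470, Uma, 1), (5260, law, 5470, Uma, 29), (5260, mkt, 1960, Bo, 31), (5260, mkt, 1960, Uma, 1), (5260, mkt, 1960, Uma, 29), (5260, mkt, 5470, Bo, 31), (5260, mkt, 5470, Uma, 1), (5260, mkt, 5470, Uma, 29), (5260, x1, 1960, Bo, 31), (5260, x1, 1960, Uma, 1), (5260, x1, 1960, Uma, 29), (5260, x1, 5470, Bo, 31), (5260, x1, 5470, Uma, 1), (5260, x1, 5470, Uma, 29), (5260, x2, 1960, Bo, 31), (5260, x2, 1960, Uma, 1), (5260, x2, 1960, Uma, 29), (5260, x2, 5470, Bo, 31), (5260, x2, 5470, Uma, 1), (5260, x2, 5470, Uma, 29)}
σ[name = Uma]: keep tuples satisfying name = Uma → {(5260, k1, 1960, Uma, 1), (5260, k1, 1960, Uma, 29), (5260, k1, 5470, Uma, 1), (5260, k1, 5470, Uma, 29), (5260, law, 1960, Uma, 1), (5260, law, 1960, Uma, 29), (5260, law, 5470, Uma, 1), (5260, law, 5470, Uma, 29), (5260, mkt, 1960, Uma, 1), (5260, mkt, 1960, Uma, 29), (5260, mkt, 5470, Uma, 1), (5260, mkt, 5470, Uma, 29), (5260, x1, 1960, Uma, 1), (5260, x1, 1960, Uma, 29), (5260, x1, 5470, Uma, 1), (5260, x1, 5470, Uma, 29), (5260, x2, 1960, Uma, 1), (5260, x2, 1960, Uma, 29), (5260, x2, 5470, Uma, 1), (5260, x2, 5470, Uma, 29)}
Projecting to name, dept, salary (15 duplicate(s) eliminated): {(Uma, k1, 5260), (Uma, law, 5260), (Uma, mkt, 5260), (Uma, x1, 5260), (Uma, x2, 5260)}

{(Uma, k1, 5260), (Uma, law, 5260), (Uma, mkt, 5260), (Uma, x1, 5260), (Uma, x2, 5260)}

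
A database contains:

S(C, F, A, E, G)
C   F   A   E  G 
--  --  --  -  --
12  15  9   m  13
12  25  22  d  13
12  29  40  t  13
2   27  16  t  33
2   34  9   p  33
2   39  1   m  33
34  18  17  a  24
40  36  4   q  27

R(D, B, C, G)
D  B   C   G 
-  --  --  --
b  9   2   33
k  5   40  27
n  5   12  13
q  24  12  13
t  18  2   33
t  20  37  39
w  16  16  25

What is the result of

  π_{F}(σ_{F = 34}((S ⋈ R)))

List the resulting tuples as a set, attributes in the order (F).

Natural join on C, G: {(12, 15, 9, m, 13, n, 5), (12, 15, 9, m, 13, q, 24), (12, 25, 22, d, 13, n, 5), (12, 25, 22, d, 13, q, 24), (12, 29, 40, t, 13, n, 5), (12, 29, 40, t, 13, q, 24), (2, 27, 16, t, 33, b, 9), (2, 27, 16, t, 33, t, 18), (2, 34, 9, p, 33, b, 9), (2, 34, 9, p, 33, t, 18), (2, 39, 1, m, 33, b, 9), (2, 39, 1, m, 33, t, 18), (40, 36, 4, q, 27, k, 5)}
σ[F = 34]: keep tuples satisfying F = 34 → {(2, 34, 9, p, 33, b, 9), (2, 34, 9, p, 33, t, 18)}
Keep only column(s) F (1 duplicate(s) eliminated): {34}

{34}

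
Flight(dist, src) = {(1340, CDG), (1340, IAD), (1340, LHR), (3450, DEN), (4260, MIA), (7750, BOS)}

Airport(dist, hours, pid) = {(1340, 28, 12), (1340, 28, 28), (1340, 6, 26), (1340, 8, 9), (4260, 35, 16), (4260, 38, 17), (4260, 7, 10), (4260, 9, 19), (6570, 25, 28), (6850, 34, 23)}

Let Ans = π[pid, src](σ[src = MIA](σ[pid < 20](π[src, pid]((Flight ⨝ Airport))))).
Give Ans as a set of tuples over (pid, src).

{(10, MIA), (16, MIA), (17, MIA), (19, MIA)}

Flight ⋈ Airport (natural join on dist): {(1340, CDG, 28, 12), (1340, CDG, 28, 28), (1340, CDG, 6, 26), (1340, CDG, 8, 9), (1340, IAD, 28, 12), (1340, IAD, 28, 28), (1340, IAD, 6, 26), (1340, IAD, 8, 9), (1340, LHR, 28, 12), (1340, LHR, 28, 28), (1340, LHR, 6, 26), (1340, LHR, 8, 9), (4260, MIA, 35, 16), (4260, MIA, 38, 17), (4260, MIA, 7, 10), (4260, MIA, 9, 19)}
π_{src, pid} gives {(CDG, 12), (CDG, 26), (CDG, 28), (CDG, 9), (IAD, 12), (IAD, 26), (IAD, 28), (IAD, 9), (LHR, 12), (LHR, 26), (LHR, 28), (LHR, 9), (MIA, 10), (MIA, 16), (MIA, 17), (MIA, 19)}.
σ[pid < 20]: keep tuples satisfying pid < 20 → {(CDG, 12), (CDG, 9), (IAD, 12), (IAD, 9), (LHR, 12), (LHR, 9), (MIA, 10), (MIA, 16), (MIA, 17), (MIA, 19)}
σ[src = MIA]: keep tuples satisfying src = MIA → {(MIA, 10), (MIA, 16), (MIA, 17), (MIA, 19)}
π_{pid, src} gives {(10, MIA), (16, MIA), (17, MIA), (19, MIA)}.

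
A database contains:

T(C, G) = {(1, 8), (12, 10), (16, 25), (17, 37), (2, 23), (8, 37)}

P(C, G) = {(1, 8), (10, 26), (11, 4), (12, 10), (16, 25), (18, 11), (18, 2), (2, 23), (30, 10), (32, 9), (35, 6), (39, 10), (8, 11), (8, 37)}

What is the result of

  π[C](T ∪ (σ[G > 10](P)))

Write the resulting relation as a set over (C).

σ[G > 10]: keep tuples satisfying G > 10 → {(10, 26), (16, 25), (18, 11), (2, 23), (8, 11), (8, 37)}
Union: {(1, 8), (12, 10), (16, 25), (17, 37), (2, 23), (8, 37)} with {(10, 26), (16, 25), (18, 11), (2, 23), (8, 11), (8, 37)} → {(1, 8), (10, 26), (12, 10), (16, 25), (17, 37), (18, 11), (2, 23), (8, 11), (8, 37)}
π_{C} gives {1, 10, 12, 16, 17, 18, 2, 8} (1 duplicate(s) eliminated).

{1, 10, 12, 16, 17, 18, 2, 8}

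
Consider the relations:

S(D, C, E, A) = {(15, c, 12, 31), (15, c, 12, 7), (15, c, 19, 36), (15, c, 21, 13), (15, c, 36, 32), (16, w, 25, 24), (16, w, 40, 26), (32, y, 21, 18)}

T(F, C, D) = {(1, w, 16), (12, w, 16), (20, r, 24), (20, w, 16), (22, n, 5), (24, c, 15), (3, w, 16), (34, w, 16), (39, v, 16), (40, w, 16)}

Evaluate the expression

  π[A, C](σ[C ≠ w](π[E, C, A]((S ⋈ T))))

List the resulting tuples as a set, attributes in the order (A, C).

{(13, c), (31, c), (32, c), (36, c), (7, c)}

Joining S and T on D, C yields {(15, c, 12, 31, 24), (15, c, 12, 7, 24), (15, c, 19, 36, 24), (15, c, 21, 13, 24), (15, c, 36, 32, 24), (16, w, 25, 24, 1), (16, w, 25, 24, 12), (16, w, 25, 24, 20), (16, w, 25, 24, 3), (16, w, 25, 24, 34), (16, w, 25, 24, 40), (16, w, 40, 26, 1), (16, w, 40, 26, 12), (16, w, 40, 26, 20), (16, w, 40, 26, 3), (16, w, 40, 26, 34), (16, w, 40, 26, 40)}.
π[E, C, A]: project onto (E, C, A) (10 duplicate(s) eliminated) → {(12, c, 31), (12, c, 7), (19, c, 36), (21, c, 13), (25, w, 24), (36, c, 32), (40, w, 26)}
Apply σ_{C ≠ w}; surviving tuples: {(12, c, 31), (12, c, 7), (19, c, 36), (21, c, 13), (36, c, 32)}
π[A, C]: project onto (A, C) → {(13, c), (31, c), (32, c), (36, c), (7, c)}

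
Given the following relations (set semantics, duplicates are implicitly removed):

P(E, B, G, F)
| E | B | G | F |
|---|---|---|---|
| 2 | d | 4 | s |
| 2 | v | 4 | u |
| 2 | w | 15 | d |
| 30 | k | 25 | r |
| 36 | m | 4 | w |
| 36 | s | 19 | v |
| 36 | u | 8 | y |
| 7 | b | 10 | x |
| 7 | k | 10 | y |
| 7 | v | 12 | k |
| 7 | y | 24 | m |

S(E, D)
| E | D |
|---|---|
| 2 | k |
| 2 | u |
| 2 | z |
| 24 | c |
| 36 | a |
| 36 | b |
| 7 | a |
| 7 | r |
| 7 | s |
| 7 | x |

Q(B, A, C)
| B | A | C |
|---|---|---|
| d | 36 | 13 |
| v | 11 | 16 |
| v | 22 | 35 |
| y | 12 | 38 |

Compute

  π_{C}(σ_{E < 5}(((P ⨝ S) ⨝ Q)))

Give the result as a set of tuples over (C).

Joining P and S on E yields {(2, d, 4, s, k), (2, d, 4, s, u), (2, d, 4, s, z), (2, v, 4, u, k), (2, v, 4, u, u), (2, v, 4, u, z), (2, w, 15, d, k), (2, w, 15, d, u), (2, w, 15, d, z), (36, m, 4, w, a), (36, m, 4, w, b), (36, s, 19, v, a), (36, s, 19, v, b), (36, u, 8, y, a), (36, u, 8, y, b), (7, b, 10, x, a), (7, b, 10, x, r), (7, b, 10, x, s), (7, b, 10, x, x), (7, k, 10, y, a), (7, k, 10, y, r), (7, k, 10, y, s), (7, k, 10, y, x), (7, v, 12, k, a), (7, v, 12, k, r), (7, v, 12, k, s), (7, v, 12, k, x), (7, y, 24, m, a), (7, y, 24, m, r), (7, y, 24, m, s), (7, y, 24, m, x)}.
Joining (P ⨝ S) and Q on B yields {(2, d, 4, s, k, 36, 13), (2, d, 4, s, u, 36, 13), (2, d, 4, s, z, 36, 13), (2, v, 4, u, k, 11, 16), (2, v, 4, u, k, 22, 35), (2, v, 4, u, u, 11, 16), (2, v, 4, u, u, 22, 35), (2, v, 4, u, z, 11, 16), (2, v, 4, u, z, 22, 35), (7, v, 12, k, a, 11, 16), (7, v, 12, k, a, 22, 35), (7, v, 12, k, r, 11, 16), (7, v, 12, k, r, 22, 35), (7, v, 12, k, s, 11, 16), (7, v, 12, k, s, 22, 35), (7, v, 12, k, x, 11, 16), (7, v, 12, k, x, 22, 35), (7, y, 24, m, a, 12, 38), (7, y, 24, m, r, 12, 38), (7, y, 24, m, s, 12, 38), (7, y, 24, m, x, 12, 38)}.
Selection E < 5: {(2, d, 4, s, k, 36, 13), (2, d, 4, s, u, 36, 13), (2, d, 4, s, z, 36, 13), (2, v, 4, u, k, 11, 16), (2, v, 4, u, k, 22, 35), (2, v, 4, u, u, 11, 16), (2, v, 4, u, u, 22, 35), (2, v, 4, u, z, 11, 16), (2, v, 4, u, z, 22, 35)}
Keep only column(s) C (6 duplicate(s) eliminated): {13, 16, 35}

{13, 16, 35}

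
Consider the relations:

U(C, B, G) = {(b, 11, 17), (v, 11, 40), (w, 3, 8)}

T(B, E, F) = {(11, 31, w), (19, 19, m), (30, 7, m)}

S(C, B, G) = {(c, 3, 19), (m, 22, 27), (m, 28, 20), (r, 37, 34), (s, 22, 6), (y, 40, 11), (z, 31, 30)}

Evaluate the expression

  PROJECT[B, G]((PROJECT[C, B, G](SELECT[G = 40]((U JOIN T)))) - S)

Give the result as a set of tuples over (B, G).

Joining U and T on B yields {(b, 11, 17, 31, w), (v, 11, 40, 31, w)}.
Apply σ_{G = 40}; surviving tuples: {(v, 11, 40, 31, w)}
π[C, B, G]: project onto (C, B, G) → {(v, 11, 40)}
Taking the difference: {(v, 11, 40)}
π[B, G]: project onto (B, G) → {(11, 40)}

{(11, 40)}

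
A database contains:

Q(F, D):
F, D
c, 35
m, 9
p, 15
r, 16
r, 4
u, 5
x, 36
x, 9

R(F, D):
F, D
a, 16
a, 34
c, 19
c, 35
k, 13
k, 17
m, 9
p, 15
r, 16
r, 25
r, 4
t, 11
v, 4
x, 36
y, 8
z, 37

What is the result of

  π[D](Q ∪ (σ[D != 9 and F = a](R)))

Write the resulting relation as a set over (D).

{15, 16, 34, 35, 36, 4, 5, 9}

Selection D != 9 and F = a: {(a, 16), (a, 34)}
Set union of the two operands is {(a, 16), (a, 34), (c, 35), (m, 9), (p, 15), (r, 16), (r, 4), (u, 5), (x, 36), (x, 9)}.
Keep only column(s) D (2 duplicate(s) eliminated): {15, 16, 34, 35, 36, 4, 5, 9}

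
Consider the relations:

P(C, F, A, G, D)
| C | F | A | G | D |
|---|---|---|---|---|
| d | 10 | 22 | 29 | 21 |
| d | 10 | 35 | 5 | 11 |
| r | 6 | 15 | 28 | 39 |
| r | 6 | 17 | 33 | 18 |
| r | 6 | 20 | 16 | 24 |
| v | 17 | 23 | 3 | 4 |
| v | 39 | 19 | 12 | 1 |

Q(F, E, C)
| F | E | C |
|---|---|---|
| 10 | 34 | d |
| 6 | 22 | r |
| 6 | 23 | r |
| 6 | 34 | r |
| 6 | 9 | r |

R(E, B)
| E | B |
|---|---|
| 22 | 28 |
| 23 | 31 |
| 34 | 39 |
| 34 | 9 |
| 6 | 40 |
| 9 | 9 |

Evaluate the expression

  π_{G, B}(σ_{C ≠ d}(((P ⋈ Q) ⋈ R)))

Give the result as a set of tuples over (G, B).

{(16, 28), (16, 31), (16, 39), (16, 9), (28, 28), (28, 31), (28, 39), (28, 9), (33, 28), (33, 31), (33, 39), (33, 9)}

Natural join on C, F: {(d, 10, 22, 29, 21, 34), (d, 10, 35, 5, 11, 34), (r, 6, 15, 28, 39, 22), (r, 6, 15, 28, 39, 23), (r, 6, 15, 28, 39, 34), (r, 6, 15, 28, 39, 9), (r, 6, 17, 33, 18, 22), (r, 6, 17, 33, 18, 23), (r, 6, 17, 33, 18, 34), (r, 6, 17, 33, 18, 9), (r, 6, 20, 16, 24, 22), (r, 6, 20, 16, 24, 23), (r, 6, 20, 16, 24, 34), (r, 6, 20, 16, 24, 9)}
Natural join on E: {(d, 10, 22, 29, 21, 34, 39), (d, 10, 22, 29, 21, 34, 9), (d, 10, 35, 5, 11, 34, 39), (d, 10, 35, 5, 11, 34, 9), (r, 6, 15, 28, 39, 22, 28), (r, 6, 15, 28, 39, 23, 31), (r, 6, 15, 28, 39, 34, 39), (r, 6, 15, 28, 39, 34, 9), (r, 6, 15, 28, 39, 9, 9), (r, 6, 17, 33, 18, 22, 28), (r, 6, 17, 33, 18, 23, 31), (r, 6, 17, 33, 18, 34, 39), (r, 6, 17, 33, 18, 34, 9), (r, 6, 17, 33, 18, 9, 9), (r, 6, 20, 16, 24, 22, 28), (r, 6, 20, 16, 24, 23, 31), (r, 6, 20, 16, 24, 34, 39), (r, 6, 20, 16, 24, 34, 9), (r, 6, 20, 16, 24, 9, 9)}
Filtering on C ≠ d leaves {(r, 6, 15, 28, 39, 22, 28), (r, 6, 15, 28, 39, 23, 31), (r, 6, 15, 28, 39, 34, 39), (r, 6, 15, 28, 39, 34, 9), (r, 6, 15, 28, 39, 9, 9), (r, 6, 17, 33, 18, 22, 28), (r, 6, 17, 33, 18, 23, 31), (r, 6, 17, 33, 18, 34, 39), (r, 6, 17, 33, 18, 34, 9), (r, 6, 17, 33, 18, 9, 9), (r, 6, 20, 16, 24, 22, 28), (r, 6, 20, 16, 24, 23, 31), (r, 6, 20, 16, 24, 34, 39), (r, 6, 20, 16, 24, 34, 9), (r, 6, 20, 16, 24, 9, 9)}.
Projecting to G, B (3 duplicate(s) eliminated): {(16, 28), (16, 31), (16, 39), (16, 9), (28, 28), (28, 31), (28, 39), (28, 9), (33, 28), (33, 31), (33, 39), (33, 9)}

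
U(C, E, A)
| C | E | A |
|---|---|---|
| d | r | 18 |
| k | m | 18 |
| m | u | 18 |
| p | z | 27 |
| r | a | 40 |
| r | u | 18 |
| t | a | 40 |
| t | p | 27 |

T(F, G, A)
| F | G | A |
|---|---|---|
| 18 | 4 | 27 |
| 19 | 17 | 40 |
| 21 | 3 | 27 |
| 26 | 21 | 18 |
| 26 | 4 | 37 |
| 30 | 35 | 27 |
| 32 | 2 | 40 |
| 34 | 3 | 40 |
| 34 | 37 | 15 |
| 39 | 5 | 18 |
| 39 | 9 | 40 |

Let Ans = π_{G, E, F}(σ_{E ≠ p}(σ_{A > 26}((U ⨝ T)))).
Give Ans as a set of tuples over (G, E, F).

Natural join on A: {(d, r, 18, 26, 21), (d, r, 18, 39, 5), (k, m, 18, 26, 21), (k, m, 18, 39, 5), (m, u, 18, 26, 21), (m, u, 18, 39, 5), (p, z, 27, 18, 4), (p, z, 27, 21, 3), (p, z, 27, 30, 35), (r, a, 40, 19, 17), (r, a, 40, 32, 2), (r, a, 40, 34, 3), (r, a, 40, 39, 9), (r, u, 18, 26, 21), (r, u, 18, 39, 5), (t, a, 40, 19, 17), (t, a, 40, 32, 2), (t, a, 40, 34, 3), (t, a, 40, 39, 9), (t, p, 27, 18, 4), (t, p, 27, 21, 3), (t, p, 27, 30, 35)}
σ[A > 26]: keep tuples satisfying A > 26 → {(p, z, 27, 18, 4), (p, z, 27, 21, 3), (p, z, 27, 30, 35), (r, a, 40, 19, 17), (r, a, 40, 32, 2), (r, a, 40, 34, 3), (r, a, 40, 39, 9), (t, a, 40, 19, 17), (t, a, 40, 32, 2), (t, a, 40, 34, 3), (t, a, 40, 39, 9), (t, p, 27, 18, 4), (t, p, 27, 21, 3), (t, p, 27, 30, 35)}
σ[E ≠ p]: keep tuples satisfying E ≠ p → {(p, z, 27, 18, 4), (p, z, 27, 21, 3), (p, z, 27, 30, 35), (r, a, 40, 19, 17), (r, a, 40, 32, 2), (r, a, 40, 34, 3), (r, a, 40, 39, 9), (t, a, 40, 19, 17), (t, a, 40, 32, 2), (t, a, 40, 34, 3), (t, a, 40, 39, 9)}
π_{G, E, F} gives {(17, a, 19), (2, a, 32), (3, a, 34), (3, z, 21), (35, z, 30), (4, z, 18), (9, a, 39)} (4 duplicate(s) eliminated).

{(17, a, 19), (2, a, 32), (3, a, 34), (3, z, 21), (35, z, 30), (4, z, 18), (9, a, 39)}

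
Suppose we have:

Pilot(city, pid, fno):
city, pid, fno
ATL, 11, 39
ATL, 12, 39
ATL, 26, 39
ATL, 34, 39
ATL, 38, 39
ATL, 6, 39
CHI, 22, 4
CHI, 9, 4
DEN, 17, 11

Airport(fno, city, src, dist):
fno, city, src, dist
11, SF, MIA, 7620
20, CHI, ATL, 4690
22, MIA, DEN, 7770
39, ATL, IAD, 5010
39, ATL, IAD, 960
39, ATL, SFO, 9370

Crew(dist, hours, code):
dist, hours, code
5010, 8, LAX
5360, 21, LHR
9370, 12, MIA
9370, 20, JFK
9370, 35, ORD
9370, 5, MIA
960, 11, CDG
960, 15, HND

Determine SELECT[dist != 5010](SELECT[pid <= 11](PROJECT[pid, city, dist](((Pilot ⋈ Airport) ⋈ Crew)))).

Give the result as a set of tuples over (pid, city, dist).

Pilot ⋈ Airport (natural join on city, fno): {(ATL, 11, 39, IAD, 5010), (ATL, 11, 39, IAD, 960), (ATL, 11, 39, SFO, 9370), (ATL, 12, 39, IAD, 5010), (ATL, 12, 39, IAD, 960), (ATL, 12, 39, SFO, 9370), (ATL, 26, 39, IAD, 5010), (ATL, 26, 39, IAD, 960), (ATL, 26, 39, SFO, 9370), (ATL, 34, 39, IAD, 5010), (ATL, 34, 39, IAD, 960), (ATL, 34, 39, SFO, 9370), (ATL, 38, 39, IAD, 5010), (ATL, 38, 39, IAD, 960), (ATL, 38, 39, SFO, 9370), (ATL, 6, 39, IAD, 5010), (ATL, 6, 39, IAD, 960), (ATL, 6, 39, SFO, 9370)}
(Pilot ⋈ Airport) ⋈ Crew (natural join on dist): {(ATL, 11, 39, IAD, 5010, 8, LAX), (ATL, 11, 39, IAD, 960, 11, CDG), (ATL, 11, 39, IAD, 960, 15, HND), (ATL, 11, 39, SFO, 9370, 12, MIA), (ATL, 11, 39, SFO, 9370, 20, JFK), (ATL, 11, 39, SFO, 9370, 35, ORD), (ATL, 11, 39, SFO, 9370, 5, MIA), (ATL, 12, 39, IAD, 5010, 8, LAX), (ATL, 12, 39, IAD, 960, 11, CDG), (ATL, 12, 39, IAD, 960, 15, HND), (ATL, 12, 39, SFO, 9370, 12, MIA), (ATL, 12, 39, SFO, 9370, 20, JFK), (ATL, 12, 39, SFO, 9370, 35, ORD), (ATL, 12, 39, SFO, 9370, 5, MIA), (ATL, 26, 39, IAD, 5010, 8, LAX), (ATL, 26, 39, IAD, 960, 11, CDG), (ATL, 26, 39, IAD, 960, 15, HND), (ATL, 26, 39, SFO, 9370, 12, MIA), (ATL, 26, 39, SFO, 9370, 20, JFK), (ATL, 26, 39, SFO, 9370, 35, ORD), (ATL, 26, 39, SFO, 9370, 5, MIA), (ATL, 34, 39, IAD, 5010, 8, LAX), (ATL, 34, 39, IAD, 960, 11, CDG), (ATL, 34, 39, IAD, 960, 15, HND), (ATL, 34, 39, SFO, 9370, 12, MIA), (ATL, 34, 39, SFO, 9370, 20, JFK), (ATL, 34, 39, SFO, 9370, 35, ORD), (ATL, 34, 39, SFO, 9370, 5, MIA), (ATL, 38, 39, IAD, 5010, 8, LAX), (ATL, 38, 39, IAD, 960, 11, CDG), (ATL, 38, 39, IAD, 960, 15, HND), (ATL, 38, 39, SFO, 9370, 12, MIA), (ATL, 38, 39, SFO, 9370, 20, JFK), (ATL, 38, 39, SFO, 9370, 35, ORD), (ATL, 38, 39, SFO, 9370, 5, MIA), (ATL, 6, 39, IAD, 5010, 8, LAX), (ATL, 6, 39, IAD, 960, 11, CDG), (ATL, 6, 39, IAD, 960, 15, HND), (ATL, 6, 39, SFO, 9370, 12, MIA), (ATL, 6, 39, SFO, 9370, 20, JFK), (ATL, 6, 39, SFO, 9370, 35, ORD), (ATL, 6, 39, SFO, 9370, 5, MIA)}
Keep only column(s) pid, city, dist (24 duplicate(s) eliminated): {(11, ATL, 5010), (11, ATL, 9370), (11, ATL, 960), (12, ATL, 5010), (12, ATL, 9370), (12, ATL, 960), (26, ATL, 5010), (26, ATL, 9370), (26, ATL, 960), (34, ATL, 5010), (34, ATL, 9370), (34, ATL, 960), (38, ATL, 5010), (38, ATL, 9370), (38, ATL, 960), (6, ATL, 5010), (6, ATL, 9370), (6, ATL, 960)}
Selection pid <= 11: {(11, ATL, 5010), (11, ATL, 9370), (11, ATL, 960), (6, ATL, 5010), (6, ATL, 9370), (6, ATL, 960)}
Selection dist != 5010: {(11, ATL, 9370), (11, ATL, 960), (6, ATL, 9370), (6, ATL, 960)}

{(11, ATL, 9370), (11, ATL, 960), (6, ATL, 9370), (6, ATL, 960)}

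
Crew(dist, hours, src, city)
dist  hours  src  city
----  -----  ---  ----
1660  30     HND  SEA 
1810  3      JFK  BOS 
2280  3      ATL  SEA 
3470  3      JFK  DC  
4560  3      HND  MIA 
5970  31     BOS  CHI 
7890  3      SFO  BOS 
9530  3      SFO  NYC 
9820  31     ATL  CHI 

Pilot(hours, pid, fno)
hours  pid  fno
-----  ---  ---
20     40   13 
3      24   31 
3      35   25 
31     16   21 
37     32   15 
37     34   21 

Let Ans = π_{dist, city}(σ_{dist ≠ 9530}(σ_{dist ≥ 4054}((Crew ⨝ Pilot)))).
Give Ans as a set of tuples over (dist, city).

Natural join on hours: {(1810, 3, JFK, BOS, 24, 31), (1810, 3, JFK, BOS, 35, 25), (2280, 3, ATL, SEA, 24, 31), (2280, 3, ATL, SEA, 35, 25), (3470, 3, JFK, DC, 24, 31), (3470, 3, JFK, DC, 35, 25), (4560, 3, HND, MIA, 24, 31), (4560, 3, HND, MIA, 35, 25), (5970, 31, BOS, CHI, 16, 21), (7890, 3, SFO, BOS, 24, 31), (7890, 3, SFO, BOS, 35, 25), (9530, 3, SFO, NYC, 24, 31), (9530, 3, SFO, NYC, 35, 25), (9820, 31, ATL, CHI, 16, 21)}
Filtering on dist ≥ 4054 leaves {(4560, 3, HND, MIA, 24, 31), (4560, 3, HND, MIA, 35, 25), (5970, 31, BOS, CHI, 16, 21), (7890, 3, SFO, BOS, 24, 31), (7890, 3, SFO, BOS, 35, 25), (9530, 3, SFO, NYC, 24, 31), (9530, 3, SFO, NYC, 35, 25), (9820, 31, ATL, CHI, 16, 21)}.
Filtering on dist ≠ 9530 leaves {(4560, 3, HND, MIA, 24, 31), (4560, 3, HND, MIA, 35, 25), (5970, 31, BOS, CHI, 16, 21), (7890, 3, SFO, BOS, 24, 31), (7890, 3, SFO, BOS, 35, 25), (9820, 31, ATL, CHI, 16, 21)}.
Projecting to dist, city (2 duplicate(s) eliminated): {(4560, MIA), (5970, CHI), (7890, BOS), (9820, CHI)}

{(4560, MIA), (5970, CHI), (7890, BOS), (9820, CHI)}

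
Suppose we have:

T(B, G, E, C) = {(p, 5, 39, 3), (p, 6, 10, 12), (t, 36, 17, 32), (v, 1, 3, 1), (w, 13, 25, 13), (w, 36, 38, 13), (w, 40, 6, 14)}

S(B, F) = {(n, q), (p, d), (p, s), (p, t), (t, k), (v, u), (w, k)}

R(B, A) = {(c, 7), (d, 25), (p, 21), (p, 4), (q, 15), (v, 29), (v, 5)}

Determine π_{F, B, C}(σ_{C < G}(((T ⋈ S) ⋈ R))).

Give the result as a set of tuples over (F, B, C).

{(d, p, 3), (s, p, 3), (t, p, 3)}

Natural join on B: {(p, 5, 39, 3, d), (p, 5, 39, 3, s), (p, 5, 39, 3, t), (p, 6, 10, 12, d), (p, 6, 10, 12, s), (p, 6, 10, 12, t), (t, 36, 17, 32, k), (v, 1, 3, 1, u), (w, 13, 25, 13, k), (w, 36, 38, 13, k), (w, 40, 6, 14, k)}
Natural join on B: {(p, 5, 39, 3, d, 21), (p, 5, 39, 3, d, 4), (p, 5, 39, 3, s, 21), (p, 5, 39, 3, s, 4), (p, 5, 39, 3, t, 21), (p, 5, 39, 3, t, 4), (p, 6, 10, 12, d, 21), (p, 6, 10, 12, d, 4), (p, 6, 10, 12, s, 21), (p, 6, 10, 12, s, 4), (p, 6, 10, 12, t, 21), (p, 6, 10, 12, t, 4), (v, 1, 3, 1, u, 29), (v, 1, 3, 1, u, 5)}
Selection C < G: {(p, 5, 39, 3, d, 21), (p, 5, 39, 3, d, 4), (p, 5, 39, 3, s, 21), (p, 5, 39, 3, s, 4), (p, 5, 39, 3, t, 21), (p, 5, 39, 3, t, 4)}
π[F, B, C]: project onto (F, B, C) (3 duplicate(s) eliminated) → {(d, p, 3), (s, p, 3), (t, p, 3)}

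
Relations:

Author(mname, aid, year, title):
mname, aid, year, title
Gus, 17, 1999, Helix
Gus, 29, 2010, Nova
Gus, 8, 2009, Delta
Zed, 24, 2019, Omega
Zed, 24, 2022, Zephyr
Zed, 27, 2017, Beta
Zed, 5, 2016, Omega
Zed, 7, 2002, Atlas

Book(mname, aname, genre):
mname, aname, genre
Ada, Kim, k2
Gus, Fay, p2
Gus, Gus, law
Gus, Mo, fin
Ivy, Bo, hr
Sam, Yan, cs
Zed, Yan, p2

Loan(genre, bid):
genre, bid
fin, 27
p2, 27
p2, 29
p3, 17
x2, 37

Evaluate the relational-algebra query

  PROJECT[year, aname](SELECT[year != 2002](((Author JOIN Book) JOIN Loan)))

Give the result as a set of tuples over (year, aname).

{(1999, Fay), (1999, Mo), (2009, Fay), (2009, Mo), (2010, Fay), (2010, Mo), (2016, Yan), (2017, Yan), (2019, Yan), (2022, Yan)}

Joining Author and Book on mname yields {(Gus, 17, 1999, Helix, Fay, p2), (Gus, 17, 1999, Helix, Gus, law), (Gus, 17, 1999, Helix, Mo, fin), (Gus, 29, 2010, Nova, Fay, p2), (Gus, 29, 2010, Nova, Gus, law), (Gus, 29, 2010, Nova, Mo, fin), (Gus, 8, 2009, Delta, Fay, p2), (Gus, 8, 2009, Delta, Gus, law), (Gus, 8, 2009, Delta, Mo, fin), (Zed, 24, 2019, Omega, Yan, p2), (Zed, 24, 2022, Zephyr, Yan, p2), (Zed, 27, 2017, Beta, Yan, p2), (Zed, 5, 2016, Omega, Yan, p2), (Zed, 7, 2002, Atlas, Yan, p2)}.
Joining (Author JOIN Book) and Loan on genre yields {(Gus, 17, 1999, Helix, Fay, p2, 27), (Gus, 17, 1999, Helix, Fay, p2, 29), (Gus, 17, 1999, Helix, Mo, fin, 27), (Gus, 29, 2010, Nova, Fay, p2, 27), (Gus, 29, 2010, Nova, Fay, p2, 29), (Gus, 29, 2010, Nova, Mo, fin, 27), (Gus, 8, 2009, Delta, Fay, p2, 27), (Gus, 8, 2009, Delta, Fay, p2, 29), (Gus, 8, 2009, Delta, Mo, fin, 27), (Zed, 24, 2019, Omega, Yan, p2, 27), (Zed, 24, 2019, Omega, Yan, p2, 29), (Zed, 24, 2022, Zephyr, Yan, p2, 27), (Zed, 24, 2022, Zephyr, Yan, p2, 29), (Zed, 27, 2017, Beta, Yan, p2, 27), (Zed, 27, 2017, Beta, Yan, p2, 29), (Zed, 5, 2016, Omega, Yan, p2, 27), (Zed, 5, 2016, Omega, Yan, p2, 29), (Zed, 7, 2002, Atlas, Yan, p2, 27), (Zed, 7, 2002, Atlas, Yan, p2, 29)}.
σ[year != 2002]: keep tuples satisfying year != 2002 → {(Gus, 17, 1999, Helix, Fay, p2, 27), (Gus, 17, 1999, Helix, Fay, p2, 29), (Gus, 17, 1999, Helix, Mo, fin, 27), (Gus, 29, 2010, Nova, Fay, p2, 27), (Gus, 29, 2010, Nova, Fay, p2, 29), (Gus, 29, 2010, Nova, Mo, fin, 27), (Gus, 8, 2009, Delta, Fay, p2, 27), (Gus, 8, 2009, Delta, Fay, p2, 29), (Gus, 8, 2009, Delta, Mo, fin, 27), (Zed, 24, 2019, Omega, Yan, p2, 27), (Zed, 24, 2019, Omega, Yan, p2, 29), (Zed, 24, 2022, Zephyr, Yan, p2, 27), (Zed, 24, 2022, Zephyr, Yan, p2, 29), (Zed, 27, 2017, Beta, Yan, p2, 27), (Zed, 27, 2017, Beta, Yan, p2, 29), (Zed, 5, 2016, Omega, Yan, p2, 27), (Zed, 5, 2016, Omega, Yan, p2, 29)}
Keep only column(s) year, aname (7 duplicate(s) eliminated): {(1999, Fay), (1999, Mo), (2009, Fay), (2009, Mo), (2010, Fay), (2010, Mo), (2016, Yan), (2017, Yan), (2019, Yan), (2022, Yan)}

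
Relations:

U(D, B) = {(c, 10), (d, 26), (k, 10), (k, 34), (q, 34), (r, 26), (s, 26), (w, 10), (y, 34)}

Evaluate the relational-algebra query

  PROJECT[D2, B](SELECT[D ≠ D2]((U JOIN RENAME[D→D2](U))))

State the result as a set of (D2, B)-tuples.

{(c, 10), (d, 26), (k, 10), (k, 34), (q, 34), (r, 26), (s, 26), (w, 10), (y, 34)}

ρ[D→D2]: schema becomes (D2, B); tuples unchanged.
Natural join on B: {(c, 10, c), (c, 10, k), (c, 10, w), (d, 26, d), (d, 26, r), (d, 26, s), (k, 10, c), (k, 10, k), (k, 10, w), (k, 34, k), (k, 34, q), (k, 34, y), (q, 34, k), (q, 34, q), (q, 34, y), (r, 26, d), (r, 26, r), (r, 26, s), (s, 26, d), (s, 26, r), (s, 26, s), (w, 10, c), (w, 10, k), (w, 10, w), (y, 34, k), (y, 34, q), (y, 34, y)}
σ[D ≠ D2]: keep tuples satisfying D ≠ D2 → {(c, 10, k), (c, 10, w), (d, 26, r), (d, 26, s), (k, 10, c), (k, 10, w), (k, 34, q), (k, 34, y), (q, 34, k), (q, 34, y), (r, 26, d), (r, 26, s), (s, 26, d), (s, 26, r), (w, 10, c), (w, 10, k), (y, 34, k), (y, 34, q)}
π_{D2, B} gives {(c, 10), (d, 26), (k, 10), (k, 34), (q, 34), (r, 26), (s, 26), (w, 10), (y, 34)} (9 duplicate(s) eliminated).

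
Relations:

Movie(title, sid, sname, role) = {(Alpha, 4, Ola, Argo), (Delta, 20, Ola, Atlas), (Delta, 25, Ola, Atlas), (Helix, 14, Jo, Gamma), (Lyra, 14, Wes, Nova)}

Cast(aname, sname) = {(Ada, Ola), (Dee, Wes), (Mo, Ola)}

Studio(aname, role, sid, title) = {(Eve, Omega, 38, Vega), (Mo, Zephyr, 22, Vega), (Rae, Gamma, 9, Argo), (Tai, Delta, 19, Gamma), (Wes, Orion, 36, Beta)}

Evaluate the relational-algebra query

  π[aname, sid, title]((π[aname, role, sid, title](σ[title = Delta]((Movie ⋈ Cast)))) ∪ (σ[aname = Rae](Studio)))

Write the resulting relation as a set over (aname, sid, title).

{(Ada, 20, Delta), (Ada, 25, Delta), (Mo, 20, Delta), (Mo, 25, Delta), (Rae, 9, Argo)}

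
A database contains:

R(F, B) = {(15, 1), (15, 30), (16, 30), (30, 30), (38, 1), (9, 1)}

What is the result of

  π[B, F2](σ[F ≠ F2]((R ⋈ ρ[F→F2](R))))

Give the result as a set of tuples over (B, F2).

{(1, 15), (1, 38), (1, 9), (30, 15), (30, 16), (30, 30)}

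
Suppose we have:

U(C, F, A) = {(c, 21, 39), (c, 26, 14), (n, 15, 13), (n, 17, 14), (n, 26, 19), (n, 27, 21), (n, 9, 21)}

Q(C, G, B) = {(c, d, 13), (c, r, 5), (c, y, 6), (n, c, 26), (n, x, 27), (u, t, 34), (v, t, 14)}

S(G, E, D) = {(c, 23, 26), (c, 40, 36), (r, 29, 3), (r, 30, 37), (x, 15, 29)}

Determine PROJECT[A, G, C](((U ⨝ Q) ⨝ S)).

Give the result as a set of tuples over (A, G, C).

{(13, c, n), (13, x, n), (14, c, n), (14, r, c), (14, x, n), (19, c, n), (19, x, n), (21, c, n), (21, x, n), (39, r, c)}

U ⋈ Q (natural join on C): {(c, 21, 39, d, 13), (c, 21, 39, r, 5), (c, 21, 39, y, 6), (c, 26, 14, d, 13), (c, 26, 14, r, 5), (c, 26, 14, y, 6), (n, 15, 13, c, 26), (n, 15, 13, x, 27), (n, 17, 14, c, 26), (n, 17, 14, x, 27), (n, 26, 19, c, 26), (n, 26, 19, x, 27), (n, 27, 21, c, 26), (n, 27, 21, x, 27), (n, 9, 21, c, 26), (n, 9, 21, x, 27)}
(U ⨝ Q) ⋈ S (natural join on G): {(c, 21, 39, r, 5, 29, 3), (c, 21, 39, r, 5, 30, 37), (c, 26, 14, r, 5, 29, 3), (c, 26, 14, r, 5, 30, 37), (n, 15, 13, c, 26, 23, 26), (n, 15, 13, c, 26, 40, 36), (n, 15, 13, x, 27, 15, 29), (n, 17, 14, c, 26, 23, 26), (n, 17, 14, c, 26, 40, 36), (n, 17, 14, x, 27, 15, 29), (n, 26, 19, c, 26, 23, 26), (n, 26, 19, c, 26, 40, 36), (n, 26, 19, x, 27, 15, 29), (n, 27, 21, c, 26, 23, 26), (n, 27, 21, c, 26, 40, 36), (n, 27, 21, x, 27, 15, 29), (n, 9, 21, c, 26, 23, 26), (n, 9, 21, c, 26, 40, 36), (n, 9, 21, x, 27, 15, 29)}
Projecting to A, G, C (9 duplicate(s) eliminated): {(13, c, n), (13, x, n), (14, c, n), (14, r, c), (14, x, n), (19, c, n), (19, x, n), (21, c, n), (21, x, n), (39, r, c)}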